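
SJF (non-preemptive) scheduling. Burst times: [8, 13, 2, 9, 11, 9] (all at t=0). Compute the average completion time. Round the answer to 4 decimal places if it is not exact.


SJF order (ascending): [2, 8, 9, 9, 11, 13]
Completion times:
  Job 1: burst=2, C=2
  Job 2: burst=8, C=10
  Job 3: burst=9, C=19
  Job 4: burst=9, C=28
  Job 5: burst=11, C=39
  Job 6: burst=13, C=52
Average completion = 150/6 = 25.0

25.0


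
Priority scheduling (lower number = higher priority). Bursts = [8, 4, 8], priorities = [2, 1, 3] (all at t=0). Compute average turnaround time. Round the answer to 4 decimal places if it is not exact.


Sort by priority (ascending = highest first):
Order: [(1, 4), (2, 8), (3, 8)]
Completion times:
  Priority 1, burst=4, C=4
  Priority 2, burst=8, C=12
  Priority 3, burst=8, C=20
Average turnaround = 36/3 = 12.0

12.0


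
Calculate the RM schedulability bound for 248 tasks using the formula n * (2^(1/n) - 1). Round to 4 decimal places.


Compute 2^(1/248) = 1.0027988578
Subtract 1: 1.0027988578 - 1 = 0.0027988578
Multiply by n: 248 * 0.0027988578 = 0.6941167344
Round to 4 dp: 0.6941

0.6941


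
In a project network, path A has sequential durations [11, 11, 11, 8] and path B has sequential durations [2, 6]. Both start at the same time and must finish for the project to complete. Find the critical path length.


Path A total = 11 + 11 + 11 + 8 = 41
Path B total = 2 + 6 = 8
Critical path = longest path = max(41, 8) = 41

41


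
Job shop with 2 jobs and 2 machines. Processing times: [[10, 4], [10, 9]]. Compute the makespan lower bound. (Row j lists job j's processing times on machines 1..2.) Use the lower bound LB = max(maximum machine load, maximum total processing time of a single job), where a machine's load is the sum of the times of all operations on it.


Machine loads:
  Machine 1: 10 + 10 = 20
  Machine 2: 4 + 9 = 13
Max machine load = 20
Job totals:
  Job 1: 14
  Job 2: 19
Max job total = 19
Lower bound = max(20, 19) = 20

20


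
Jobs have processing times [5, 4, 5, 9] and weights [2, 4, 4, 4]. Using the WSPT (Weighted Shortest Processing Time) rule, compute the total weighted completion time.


Compute p/w ratios and sort ascending (WSPT): [(4, 4), (5, 4), (9, 4), (5, 2)]
Compute weighted completion times:
  Job (p=4,w=4): C=4, w*C=4*4=16
  Job (p=5,w=4): C=9, w*C=4*9=36
  Job (p=9,w=4): C=18, w*C=4*18=72
  Job (p=5,w=2): C=23, w*C=2*23=46
Total weighted completion time = 170

170


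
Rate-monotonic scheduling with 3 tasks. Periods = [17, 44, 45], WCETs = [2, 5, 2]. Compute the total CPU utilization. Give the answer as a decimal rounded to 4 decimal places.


Compute individual utilizations (exact fractions):
  Task 1: C/T = 2/17 (approx. 0.1176)
  Task 2: C/T = 5/44 (approx. 0.1136)
  Task 3: C/T = 2/45 (approx. 0.0444)
Total utilization U = 2/17 + 5/44 + 2/45 = 9281/33660
Rounded to 4 decimal places: U = 0.2757
RM (Liu & Layland) bound for 3 tasks = 0.779763; compare with U = 9281/33660 (approx. 0.275728)
U <= bound, so schedulable by RM sufficient condition.

0.2757


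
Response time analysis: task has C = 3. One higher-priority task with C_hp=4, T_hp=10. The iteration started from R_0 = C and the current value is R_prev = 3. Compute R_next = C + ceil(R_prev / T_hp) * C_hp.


R_next = C + ceil(R_prev / T_hp) * C_hp
ceil(3 / 10) = ceil(0.3) = 1
Interference = 1 * 4 = 4
R_next = 3 + 4 = 7

7


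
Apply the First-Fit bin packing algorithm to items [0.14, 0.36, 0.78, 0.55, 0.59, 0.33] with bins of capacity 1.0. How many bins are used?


Place items sequentially using First-Fit:
  Item 0.14 -> new Bin 1
  Item 0.36 -> Bin 1 (now 0.5)
  Item 0.78 -> new Bin 2
  Item 0.55 -> new Bin 3
  Item 0.59 -> new Bin 4
  Item 0.33 -> Bin 1 (now 0.83)
Total bins used = 4

4


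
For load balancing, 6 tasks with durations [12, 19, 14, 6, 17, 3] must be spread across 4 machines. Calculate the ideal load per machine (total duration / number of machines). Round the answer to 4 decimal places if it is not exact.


Total processing time = 12 + 19 + 14 + 6 + 17 + 3 = 71
Number of machines = 4
Ideal balanced load = 71 / 4 = 17.75

17.75


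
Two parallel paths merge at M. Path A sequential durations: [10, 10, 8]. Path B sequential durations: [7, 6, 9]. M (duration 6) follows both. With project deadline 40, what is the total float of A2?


Forward pass: ES(A2) = sum of predecessors on chain A = 10
EF = ES + duration = 10 + 10 = 20
Backward pass: LF(M) = deadline = 40; LS(M) = 40 - 6 = 34
LF(A2) = LS(M) - sum(successors on chain A) = 34 - 8 = 26
LS = LF - duration = 26 - 10 = 16
Total float = LS - ES = 16 - 10 = 6

6


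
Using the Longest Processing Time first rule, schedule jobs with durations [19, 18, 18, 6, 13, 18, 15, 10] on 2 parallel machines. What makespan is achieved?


Sort jobs in decreasing order (LPT): [19, 18, 18, 18, 15, 13, 10, 6]
Assign each job to the least loaded machine:
  Machine 1: jobs [19, 18, 13, 10], load = 60
  Machine 2: jobs [18, 18, 15, 6], load = 57
Makespan = max load = 60

60


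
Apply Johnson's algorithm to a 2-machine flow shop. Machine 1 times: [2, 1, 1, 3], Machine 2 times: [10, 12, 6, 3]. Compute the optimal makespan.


Apply Johnson's rule:
  Group 1 (a <= b): [(2, 1, 12), (3, 1, 6), (1, 2, 10), (4, 3, 3)]
  Group 2 (a > b): []
Optimal job order: [2, 3, 1, 4]
Schedule:
  Job 2: M1 done at 1, M2 done at 13
  Job 3: M1 done at 2, M2 done at 19
  Job 1: M1 done at 4, M2 done at 29
  Job 4: M1 done at 7, M2 done at 32
Makespan = 32

32


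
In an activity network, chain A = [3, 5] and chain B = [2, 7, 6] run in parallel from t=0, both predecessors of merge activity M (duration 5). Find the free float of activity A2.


ES(A2) = sum of predecessors on chain A = 3
EF(A2) = ES + duration = 3 + 5 = 8
Successor of A2 is M. ES(M) = max(sum(A), sum(B)) = max(8, 15) = 15
Free float = ES(successor) - EF(current) = 15 - 8 = 7

7


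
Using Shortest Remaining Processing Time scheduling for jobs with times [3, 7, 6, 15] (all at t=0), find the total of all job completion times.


Since all jobs arrive at t=0, SRPT equals SPT ordering.
SPT order: [3, 6, 7, 15]
Completion times:
  Job 1: p=3, C=3
  Job 2: p=6, C=9
  Job 3: p=7, C=16
  Job 4: p=15, C=31
Total completion time = 3 + 9 + 16 + 31 = 59

59


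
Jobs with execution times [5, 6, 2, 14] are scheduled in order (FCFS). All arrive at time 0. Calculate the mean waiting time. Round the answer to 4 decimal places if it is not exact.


FCFS order (as given): [5, 6, 2, 14]
Waiting times:
  Job 1: wait = 0
  Job 2: wait = 5
  Job 3: wait = 11
  Job 4: wait = 13
Sum of waiting times = 29
Average waiting time = 29/4 = 7.25

7.25


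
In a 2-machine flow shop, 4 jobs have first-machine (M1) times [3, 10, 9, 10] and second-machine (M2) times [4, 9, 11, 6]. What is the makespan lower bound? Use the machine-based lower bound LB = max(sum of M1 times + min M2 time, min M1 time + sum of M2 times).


LB1 = sum(M1 times) + min(M2 times) = 32 + 4 = 36
LB2 = min(M1 times) + sum(M2 times) = 3 + 30 = 33
Lower bound = max(LB1, LB2) = max(36, 33) = 36

36


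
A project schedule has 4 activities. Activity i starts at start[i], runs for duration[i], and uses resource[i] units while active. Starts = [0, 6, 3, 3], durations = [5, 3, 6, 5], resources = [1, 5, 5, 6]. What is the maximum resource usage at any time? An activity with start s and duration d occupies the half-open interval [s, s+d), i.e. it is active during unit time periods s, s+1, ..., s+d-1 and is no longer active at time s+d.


Each activity i is active on [start_i, start_i + duration_i).
Compute total resource usage per time slot:
  t=0: active resources = [1], total = 1
  t=1: active resources = [1], total = 1
  t=2: active resources = [1], total = 1
  t=3: active resources = [1, 5, 6], total = 12
  t=4: active resources = [1, 5, 6], total = 12
  t=5: active resources = [5, 6], total = 11
  t=6: active resources = [5, 5, 6], total = 16
  t=7: active resources = [5, 5, 6], total = 16
  t=8: active resources = [5, 5], total = 10
Peak resource demand = 16

16


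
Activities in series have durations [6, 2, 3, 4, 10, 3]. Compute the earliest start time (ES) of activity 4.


Activity 4 starts after activities 1 through 3 complete.
Predecessor durations: [6, 2, 3]
ES = 6 + 2 + 3 = 11

11


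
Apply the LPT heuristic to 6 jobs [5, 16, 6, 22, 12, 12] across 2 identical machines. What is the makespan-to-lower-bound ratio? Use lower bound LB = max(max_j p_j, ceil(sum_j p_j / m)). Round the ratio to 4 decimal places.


LPT order: [22, 16, 12, 12, 6, 5]
Machine loads after assignment: [39, 34]
LPT makespan = 39
Lower bound = max(max_job, ceil(total/2)) = max(22, 37) = 37
Ratio = 39 / 37 = 1.0541

1.0541


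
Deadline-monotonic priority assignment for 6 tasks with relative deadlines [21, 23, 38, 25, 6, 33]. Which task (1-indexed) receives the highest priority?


Sort tasks by relative deadline (ascending):
  Task 5: deadline = 6
  Task 1: deadline = 21
  Task 2: deadline = 23
  Task 4: deadline = 25
  Task 6: deadline = 33
  Task 3: deadline = 38
Priority order (highest first): [5, 1, 2, 4, 6, 3]
Highest priority task = 5

5


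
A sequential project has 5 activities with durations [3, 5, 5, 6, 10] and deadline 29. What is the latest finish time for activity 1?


LF(activity 1) = deadline - sum of successor durations
Successors: activities 2 through 5 with durations [5, 5, 6, 10]
Sum of successor durations = 26
LF = 29 - 26 = 3

3


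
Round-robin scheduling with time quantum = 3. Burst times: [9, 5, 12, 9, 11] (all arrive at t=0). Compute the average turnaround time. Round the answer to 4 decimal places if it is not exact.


Time quantum = 3
Execution trace:
  J1 runs 3 units, time = 3
  J2 runs 3 units, time = 6
  J3 runs 3 units, time = 9
  J4 runs 3 units, time = 12
  J5 runs 3 units, time = 15
  J1 runs 3 units, time = 18
  J2 runs 2 units, time = 20
  J3 runs 3 units, time = 23
  J4 runs 3 units, time = 26
  J5 runs 3 units, time = 29
  J1 runs 3 units, time = 32
  J3 runs 3 units, time = 35
  J4 runs 3 units, time = 38
  J5 runs 3 units, time = 41
  J3 runs 3 units, time = 44
  J5 runs 2 units, time = 46
Finish times: [32, 20, 44, 38, 46]
Average turnaround = 180/5 = 36.0

36.0


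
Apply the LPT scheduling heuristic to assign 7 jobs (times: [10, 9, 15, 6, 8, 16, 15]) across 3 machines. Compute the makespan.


Sort jobs in decreasing order (LPT): [16, 15, 15, 10, 9, 8, 6]
Assign each job to the least loaded machine:
  Machine 1: jobs [16, 8, 6], load = 30
  Machine 2: jobs [15, 10], load = 25
  Machine 3: jobs [15, 9], load = 24
Makespan = max load = 30

30


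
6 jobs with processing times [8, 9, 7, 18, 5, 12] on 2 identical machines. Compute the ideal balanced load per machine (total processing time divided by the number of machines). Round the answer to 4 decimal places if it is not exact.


Total processing time = 8 + 9 + 7 + 18 + 5 + 12 = 59
Number of machines = 2
Ideal balanced load = 59 / 2 = 29.5

29.5


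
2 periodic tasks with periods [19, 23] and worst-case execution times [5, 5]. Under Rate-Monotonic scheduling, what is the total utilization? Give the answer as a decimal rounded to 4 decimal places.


Compute individual utilizations (exact fractions):
  Task 1: C/T = 5/19 (approx. 0.2632)
  Task 2: C/T = 5/23 (approx. 0.2174)
Total utilization U = 5/19 + 5/23 = 210/437
Rounded to 4 decimal places: U = 0.4805
RM (Liu & Layland) bound for 2 tasks = 0.828427; compare with U = 210/437 (approx. 0.480549)
U <= bound, so schedulable by RM sufficient condition.

0.4805


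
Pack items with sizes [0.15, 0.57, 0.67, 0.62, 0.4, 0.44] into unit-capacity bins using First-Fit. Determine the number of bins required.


Place items sequentially using First-Fit:
  Item 0.15 -> new Bin 1
  Item 0.57 -> Bin 1 (now 0.72)
  Item 0.67 -> new Bin 2
  Item 0.62 -> new Bin 3
  Item 0.4 -> new Bin 4
  Item 0.44 -> Bin 4 (now 0.84)
Total bins used = 4

4


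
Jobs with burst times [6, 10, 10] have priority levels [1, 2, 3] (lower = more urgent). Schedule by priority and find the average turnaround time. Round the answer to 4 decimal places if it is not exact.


Sort by priority (ascending = highest first):
Order: [(1, 6), (2, 10), (3, 10)]
Completion times:
  Priority 1, burst=6, C=6
  Priority 2, burst=10, C=16
  Priority 3, burst=10, C=26
Average turnaround = 48/3 = 16.0

16.0


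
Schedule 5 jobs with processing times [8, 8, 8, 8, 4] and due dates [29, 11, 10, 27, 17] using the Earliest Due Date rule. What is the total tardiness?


Sort by due date (EDD order): [(8, 10), (8, 11), (4, 17), (8, 27), (8, 29)]
Compute completion times and tardiness:
  Job 1: p=8, d=10, C=8, tardiness=max(0,8-10)=0
  Job 2: p=8, d=11, C=16, tardiness=max(0,16-11)=5
  Job 3: p=4, d=17, C=20, tardiness=max(0,20-17)=3
  Job 4: p=8, d=27, C=28, tardiness=max(0,28-27)=1
  Job 5: p=8, d=29, C=36, tardiness=max(0,36-29)=7
Total tardiness = 16

16


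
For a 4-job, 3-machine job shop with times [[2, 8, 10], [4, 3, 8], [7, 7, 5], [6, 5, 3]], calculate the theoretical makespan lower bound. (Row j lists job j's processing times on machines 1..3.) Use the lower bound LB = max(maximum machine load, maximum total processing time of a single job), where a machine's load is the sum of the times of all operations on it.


Machine loads:
  Machine 1: 2 + 4 + 7 + 6 = 19
  Machine 2: 8 + 3 + 7 + 5 = 23
  Machine 3: 10 + 8 + 5 + 3 = 26
Max machine load = 26
Job totals:
  Job 1: 20
  Job 2: 15
  Job 3: 19
  Job 4: 14
Max job total = 20
Lower bound = max(26, 20) = 26

26


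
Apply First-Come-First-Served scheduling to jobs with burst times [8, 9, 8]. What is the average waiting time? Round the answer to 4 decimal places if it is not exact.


FCFS order (as given): [8, 9, 8]
Waiting times:
  Job 1: wait = 0
  Job 2: wait = 8
  Job 3: wait = 17
Sum of waiting times = 25
Average waiting time = 25/3 = 8.3333

8.3333


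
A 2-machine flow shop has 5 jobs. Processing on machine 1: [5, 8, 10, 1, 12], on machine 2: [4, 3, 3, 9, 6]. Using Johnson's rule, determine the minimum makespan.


Apply Johnson's rule:
  Group 1 (a <= b): [(4, 1, 9)]
  Group 2 (a > b): [(5, 12, 6), (1, 5, 4), (2, 8, 3), (3, 10, 3)]
Optimal job order: [4, 5, 1, 2, 3]
Schedule:
  Job 4: M1 done at 1, M2 done at 10
  Job 5: M1 done at 13, M2 done at 19
  Job 1: M1 done at 18, M2 done at 23
  Job 2: M1 done at 26, M2 done at 29
  Job 3: M1 done at 36, M2 done at 39
Makespan = 39

39


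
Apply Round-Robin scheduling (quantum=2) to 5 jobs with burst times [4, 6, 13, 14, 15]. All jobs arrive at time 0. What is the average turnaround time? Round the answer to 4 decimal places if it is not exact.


Time quantum = 2
Execution trace:
  J1 runs 2 units, time = 2
  J2 runs 2 units, time = 4
  J3 runs 2 units, time = 6
  J4 runs 2 units, time = 8
  J5 runs 2 units, time = 10
  J1 runs 2 units, time = 12
  J2 runs 2 units, time = 14
  J3 runs 2 units, time = 16
  J4 runs 2 units, time = 18
  J5 runs 2 units, time = 20
  J2 runs 2 units, time = 22
  J3 runs 2 units, time = 24
  J4 runs 2 units, time = 26
  J5 runs 2 units, time = 28
  J3 runs 2 units, time = 30
  J4 runs 2 units, time = 32
  J5 runs 2 units, time = 34
  J3 runs 2 units, time = 36
  J4 runs 2 units, time = 38
  J5 runs 2 units, time = 40
  J3 runs 2 units, time = 42
  J4 runs 2 units, time = 44
  J5 runs 2 units, time = 46
  J3 runs 1 units, time = 47
  J4 runs 2 units, time = 49
  J5 runs 2 units, time = 51
  J5 runs 1 units, time = 52
Finish times: [12, 22, 47, 49, 52]
Average turnaround = 182/5 = 36.4

36.4


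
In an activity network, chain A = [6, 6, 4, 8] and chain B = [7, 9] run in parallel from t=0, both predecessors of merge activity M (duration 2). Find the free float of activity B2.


ES(B2) = sum of predecessors on chain B = 7
EF(B2) = ES + duration = 7 + 9 = 16
Successor of B2 is M. ES(M) = max(sum(A), sum(B)) = max(24, 16) = 24
Free float = ES(successor) - EF(current) = 24 - 16 = 8

8


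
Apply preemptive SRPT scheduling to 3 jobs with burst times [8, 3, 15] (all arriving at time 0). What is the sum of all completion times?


Since all jobs arrive at t=0, SRPT equals SPT ordering.
SPT order: [3, 8, 15]
Completion times:
  Job 1: p=3, C=3
  Job 2: p=8, C=11
  Job 3: p=15, C=26
Total completion time = 3 + 11 + 26 = 40

40


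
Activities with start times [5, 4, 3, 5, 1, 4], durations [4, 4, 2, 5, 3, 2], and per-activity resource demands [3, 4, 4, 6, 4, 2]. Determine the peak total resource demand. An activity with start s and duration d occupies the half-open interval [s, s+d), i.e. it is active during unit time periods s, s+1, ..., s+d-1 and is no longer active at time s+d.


Each activity i is active on [start_i, start_i + duration_i).
Compute total resource usage per time slot:
  t=0: active resources = [], total = 0
  t=1: active resources = [4], total = 4
  t=2: active resources = [4], total = 4
  t=3: active resources = [4, 4], total = 8
  t=4: active resources = [4, 4, 2], total = 10
  t=5: active resources = [3, 4, 6, 2], total = 15
  t=6: active resources = [3, 4, 6], total = 13
  t=7: active resources = [3, 4, 6], total = 13
  t=8: active resources = [3, 6], total = 9
  t=9: active resources = [6], total = 6
Peak resource demand = 15

15


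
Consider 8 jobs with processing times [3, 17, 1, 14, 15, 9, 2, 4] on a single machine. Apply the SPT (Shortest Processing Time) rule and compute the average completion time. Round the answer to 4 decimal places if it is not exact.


Sort jobs by processing time (SPT order): [1, 2, 3, 4, 9, 14, 15, 17]
Compute completion times sequentially:
  Job 1: processing = 1, completes at 1
  Job 2: processing = 2, completes at 3
  Job 3: processing = 3, completes at 6
  Job 4: processing = 4, completes at 10
  Job 5: processing = 9, completes at 19
  Job 6: processing = 14, completes at 33
  Job 7: processing = 15, completes at 48
  Job 8: processing = 17, completes at 65
Sum of completion times = 185
Average completion time = 185/8 = 23.125

23.125


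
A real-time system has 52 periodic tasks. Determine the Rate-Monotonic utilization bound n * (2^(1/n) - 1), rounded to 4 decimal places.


Compute 2^(1/52) = 1.0134189907
Subtract 1: 1.0134189907 - 1 = 0.0134189907
Multiply by n: 52 * 0.0134189907 = 0.6977875164
Round to 4 dp: 0.6978

0.6978


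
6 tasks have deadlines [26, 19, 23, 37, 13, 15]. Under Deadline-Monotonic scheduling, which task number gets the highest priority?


Sort tasks by relative deadline (ascending):
  Task 5: deadline = 13
  Task 6: deadline = 15
  Task 2: deadline = 19
  Task 3: deadline = 23
  Task 1: deadline = 26
  Task 4: deadline = 37
Priority order (highest first): [5, 6, 2, 3, 1, 4]
Highest priority task = 5

5


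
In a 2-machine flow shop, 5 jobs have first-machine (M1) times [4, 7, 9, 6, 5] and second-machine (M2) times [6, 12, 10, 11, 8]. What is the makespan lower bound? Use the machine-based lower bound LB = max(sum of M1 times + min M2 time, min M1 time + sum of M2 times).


LB1 = sum(M1 times) + min(M2 times) = 31 + 6 = 37
LB2 = min(M1 times) + sum(M2 times) = 4 + 47 = 51
Lower bound = max(LB1, LB2) = max(37, 51) = 51

51


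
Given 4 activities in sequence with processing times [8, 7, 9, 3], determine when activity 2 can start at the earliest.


Activity 2 starts after activities 1 through 1 complete.
Predecessor durations: [8]
ES = 8 = 8

8


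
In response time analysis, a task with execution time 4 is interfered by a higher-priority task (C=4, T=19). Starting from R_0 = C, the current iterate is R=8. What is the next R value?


R_next = C + ceil(R_prev / T_hp) * C_hp
ceil(8 / 19) = ceil(0.4211) = 1
Interference = 1 * 4 = 4
R_next = 4 + 4 = 8
R_next = R_prev, so the iteration has converged (response time = 8).

8


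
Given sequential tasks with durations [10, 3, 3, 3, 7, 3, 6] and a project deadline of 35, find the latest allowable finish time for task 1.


LF(activity 1) = deadline - sum of successor durations
Successors: activities 2 through 7 with durations [3, 3, 3, 7, 3, 6]
Sum of successor durations = 25
LF = 35 - 25 = 10

10


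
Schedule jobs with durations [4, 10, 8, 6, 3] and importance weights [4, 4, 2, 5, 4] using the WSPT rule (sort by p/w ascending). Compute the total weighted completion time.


Compute p/w ratios and sort ascending (WSPT): [(3, 4), (4, 4), (6, 5), (10, 4), (8, 2)]
Compute weighted completion times:
  Job (p=3,w=4): C=3, w*C=4*3=12
  Job (p=4,w=4): C=7, w*C=4*7=28
  Job (p=6,w=5): C=13, w*C=5*13=65
  Job (p=10,w=4): C=23, w*C=4*23=92
  Job (p=8,w=2): C=31, w*C=2*31=62
Total weighted completion time = 259

259


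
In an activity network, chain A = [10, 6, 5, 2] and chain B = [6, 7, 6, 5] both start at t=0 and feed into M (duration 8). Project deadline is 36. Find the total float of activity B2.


Forward pass: ES(B2) = sum of predecessors on chain B = 6
EF = ES + duration = 6 + 7 = 13
Backward pass: LF(M) = deadline = 36; LS(M) = 36 - 8 = 28
LF(B2) = LS(M) - sum(successors on chain B) = 28 - 11 = 17
LS = LF - duration = 17 - 7 = 10
Total float = LS - ES = 10 - 6 = 4

4


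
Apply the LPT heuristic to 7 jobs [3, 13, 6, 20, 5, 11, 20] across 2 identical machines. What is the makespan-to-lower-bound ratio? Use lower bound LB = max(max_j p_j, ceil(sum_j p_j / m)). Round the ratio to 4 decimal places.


LPT order: [20, 20, 13, 11, 6, 5, 3]
Machine loads after assignment: [38, 40]
LPT makespan = 40
Lower bound = max(max_job, ceil(total/2)) = max(20, 39) = 39
Ratio = 40 / 39 = 1.0256

1.0256


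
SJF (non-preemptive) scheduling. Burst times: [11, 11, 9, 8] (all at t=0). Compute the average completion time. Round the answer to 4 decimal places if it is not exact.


SJF order (ascending): [8, 9, 11, 11]
Completion times:
  Job 1: burst=8, C=8
  Job 2: burst=9, C=17
  Job 3: burst=11, C=28
  Job 4: burst=11, C=39
Average completion = 92/4 = 23.0

23.0


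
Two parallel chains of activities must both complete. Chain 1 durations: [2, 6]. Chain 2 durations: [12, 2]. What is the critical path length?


Path A total = 2 + 6 = 8
Path B total = 12 + 2 = 14
Critical path = longest path = max(8, 14) = 14

14


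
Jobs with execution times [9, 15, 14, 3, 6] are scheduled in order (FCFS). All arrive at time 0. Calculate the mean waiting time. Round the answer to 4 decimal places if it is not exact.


FCFS order (as given): [9, 15, 14, 3, 6]
Waiting times:
  Job 1: wait = 0
  Job 2: wait = 9
  Job 3: wait = 24
  Job 4: wait = 38
  Job 5: wait = 41
Sum of waiting times = 112
Average waiting time = 112/5 = 22.4

22.4


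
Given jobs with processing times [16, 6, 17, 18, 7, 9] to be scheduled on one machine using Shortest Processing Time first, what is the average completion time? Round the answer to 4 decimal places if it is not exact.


Sort jobs by processing time (SPT order): [6, 7, 9, 16, 17, 18]
Compute completion times sequentially:
  Job 1: processing = 6, completes at 6
  Job 2: processing = 7, completes at 13
  Job 3: processing = 9, completes at 22
  Job 4: processing = 16, completes at 38
  Job 5: processing = 17, completes at 55
  Job 6: processing = 18, completes at 73
Sum of completion times = 207
Average completion time = 207/6 = 34.5

34.5


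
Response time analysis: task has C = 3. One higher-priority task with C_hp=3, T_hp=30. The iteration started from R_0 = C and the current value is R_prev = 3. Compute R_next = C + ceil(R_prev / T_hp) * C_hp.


R_next = C + ceil(R_prev / T_hp) * C_hp
ceil(3 / 30) = ceil(0.1) = 1
Interference = 1 * 3 = 3
R_next = 3 + 3 = 6

6


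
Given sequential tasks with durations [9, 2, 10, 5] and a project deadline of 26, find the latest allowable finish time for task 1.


LF(activity 1) = deadline - sum of successor durations
Successors: activities 2 through 4 with durations [2, 10, 5]
Sum of successor durations = 17
LF = 26 - 17 = 9

9


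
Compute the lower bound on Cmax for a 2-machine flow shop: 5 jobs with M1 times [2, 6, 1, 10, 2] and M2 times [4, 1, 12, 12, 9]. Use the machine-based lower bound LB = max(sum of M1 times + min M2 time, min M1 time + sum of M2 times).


LB1 = sum(M1 times) + min(M2 times) = 21 + 1 = 22
LB2 = min(M1 times) + sum(M2 times) = 1 + 38 = 39
Lower bound = max(LB1, LB2) = max(22, 39) = 39

39


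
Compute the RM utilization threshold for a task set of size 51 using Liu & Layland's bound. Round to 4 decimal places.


Compute 2^(1/51) = 1.0136839003
Subtract 1: 1.0136839003 - 1 = 0.0136839003
Multiply by n: 51 * 0.0136839003 = 0.6978789153
Round to 4 dp: 0.6979

0.6979


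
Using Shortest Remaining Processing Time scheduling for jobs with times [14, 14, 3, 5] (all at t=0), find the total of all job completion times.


Since all jobs arrive at t=0, SRPT equals SPT ordering.
SPT order: [3, 5, 14, 14]
Completion times:
  Job 1: p=3, C=3
  Job 2: p=5, C=8
  Job 3: p=14, C=22
  Job 4: p=14, C=36
Total completion time = 3 + 8 + 22 + 36 = 69

69


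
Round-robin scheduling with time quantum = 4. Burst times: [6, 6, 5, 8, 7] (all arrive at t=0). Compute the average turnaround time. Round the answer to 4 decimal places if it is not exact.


Time quantum = 4
Execution trace:
  J1 runs 4 units, time = 4
  J2 runs 4 units, time = 8
  J3 runs 4 units, time = 12
  J4 runs 4 units, time = 16
  J5 runs 4 units, time = 20
  J1 runs 2 units, time = 22
  J2 runs 2 units, time = 24
  J3 runs 1 units, time = 25
  J4 runs 4 units, time = 29
  J5 runs 3 units, time = 32
Finish times: [22, 24, 25, 29, 32]
Average turnaround = 132/5 = 26.4

26.4


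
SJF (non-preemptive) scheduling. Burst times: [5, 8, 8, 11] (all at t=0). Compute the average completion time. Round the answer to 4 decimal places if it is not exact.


SJF order (ascending): [5, 8, 8, 11]
Completion times:
  Job 1: burst=5, C=5
  Job 2: burst=8, C=13
  Job 3: burst=8, C=21
  Job 4: burst=11, C=32
Average completion = 71/4 = 17.75

17.75


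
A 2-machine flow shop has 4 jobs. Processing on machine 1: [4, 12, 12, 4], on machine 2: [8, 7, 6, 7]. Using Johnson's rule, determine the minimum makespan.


Apply Johnson's rule:
  Group 1 (a <= b): [(1, 4, 8), (4, 4, 7)]
  Group 2 (a > b): [(2, 12, 7), (3, 12, 6)]
Optimal job order: [1, 4, 2, 3]
Schedule:
  Job 1: M1 done at 4, M2 done at 12
  Job 4: M1 done at 8, M2 done at 19
  Job 2: M1 done at 20, M2 done at 27
  Job 3: M1 done at 32, M2 done at 38
Makespan = 38

38


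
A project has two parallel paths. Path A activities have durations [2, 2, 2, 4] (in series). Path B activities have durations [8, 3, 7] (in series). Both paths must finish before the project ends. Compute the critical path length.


Path A total = 2 + 2 + 2 + 4 = 10
Path B total = 8 + 3 + 7 = 18
Critical path = longest path = max(10, 18) = 18

18


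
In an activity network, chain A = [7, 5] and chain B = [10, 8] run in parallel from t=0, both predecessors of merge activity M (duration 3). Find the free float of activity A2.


ES(A2) = sum of predecessors on chain A = 7
EF(A2) = ES + duration = 7 + 5 = 12
Successor of A2 is M. ES(M) = max(sum(A), sum(B)) = max(12, 18) = 18
Free float = ES(successor) - EF(current) = 18 - 12 = 6

6


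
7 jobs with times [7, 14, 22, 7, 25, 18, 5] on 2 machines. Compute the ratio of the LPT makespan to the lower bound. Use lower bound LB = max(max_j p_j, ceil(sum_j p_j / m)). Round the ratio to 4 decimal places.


LPT order: [25, 22, 18, 14, 7, 7, 5]
Machine loads after assignment: [51, 47]
LPT makespan = 51
Lower bound = max(max_job, ceil(total/2)) = max(25, 49) = 49
Ratio = 51 / 49 = 1.0408

1.0408


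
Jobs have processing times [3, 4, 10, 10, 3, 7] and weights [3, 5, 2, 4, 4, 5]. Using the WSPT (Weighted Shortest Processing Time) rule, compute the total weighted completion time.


Compute p/w ratios and sort ascending (WSPT): [(3, 4), (4, 5), (3, 3), (7, 5), (10, 4), (10, 2)]
Compute weighted completion times:
  Job (p=3,w=4): C=3, w*C=4*3=12
  Job (p=4,w=5): C=7, w*C=5*7=35
  Job (p=3,w=3): C=10, w*C=3*10=30
  Job (p=7,w=5): C=17, w*C=5*17=85
  Job (p=10,w=4): C=27, w*C=4*27=108
  Job (p=10,w=2): C=37, w*C=2*37=74
Total weighted completion time = 344

344


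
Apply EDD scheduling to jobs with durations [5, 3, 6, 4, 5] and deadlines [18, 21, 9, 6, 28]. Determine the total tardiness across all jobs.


Sort by due date (EDD order): [(4, 6), (6, 9), (5, 18), (3, 21), (5, 28)]
Compute completion times and tardiness:
  Job 1: p=4, d=6, C=4, tardiness=max(0,4-6)=0
  Job 2: p=6, d=9, C=10, tardiness=max(0,10-9)=1
  Job 3: p=5, d=18, C=15, tardiness=max(0,15-18)=0
  Job 4: p=3, d=21, C=18, tardiness=max(0,18-21)=0
  Job 5: p=5, d=28, C=23, tardiness=max(0,23-28)=0
Total tardiness = 1

1


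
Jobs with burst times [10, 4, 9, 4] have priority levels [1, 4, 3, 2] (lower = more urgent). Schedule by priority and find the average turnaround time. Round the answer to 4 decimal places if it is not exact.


Sort by priority (ascending = highest first):
Order: [(1, 10), (2, 4), (3, 9), (4, 4)]
Completion times:
  Priority 1, burst=10, C=10
  Priority 2, burst=4, C=14
  Priority 3, burst=9, C=23
  Priority 4, burst=4, C=27
Average turnaround = 74/4 = 18.5

18.5


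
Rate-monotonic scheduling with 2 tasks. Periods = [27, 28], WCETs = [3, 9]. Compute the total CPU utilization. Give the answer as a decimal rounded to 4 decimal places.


Compute individual utilizations (exact fractions):
  Task 1: C/T = 3/27 = 1/9 (approx. 0.1111)
  Task 2: C/T = 9/28 (approx. 0.3214)
Total utilization U = 1/9 + 9/28 = 109/252
Rounded to 4 decimal places: U = 0.4325
RM (Liu & Layland) bound for 2 tasks = 0.828427; compare with U = 109/252 (approx. 0.432540)
U <= bound, so schedulable by RM sufficient condition.

0.4325


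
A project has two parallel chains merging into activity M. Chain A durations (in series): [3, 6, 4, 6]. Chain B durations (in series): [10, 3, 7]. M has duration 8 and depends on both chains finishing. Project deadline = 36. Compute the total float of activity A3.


Forward pass: ES(A3) = sum of predecessors on chain A = 9
EF = ES + duration = 9 + 4 = 13
Backward pass: LF(M) = deadline = 36; LS(M) = 36 - 8 = 28
LF(A3) = LS(M) - sum(successors on chain A) = 28 - 6 = 22
LS = LF - duration = 22 - 4 = 18
Total float = LS - ES = 18 - 9 = 9

9


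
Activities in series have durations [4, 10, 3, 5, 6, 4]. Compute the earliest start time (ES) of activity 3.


Activity 3 starts after activities 1 through 2 complete.
Predecessor durations: [4, 10]
ES = 4 + 10 = 14

14


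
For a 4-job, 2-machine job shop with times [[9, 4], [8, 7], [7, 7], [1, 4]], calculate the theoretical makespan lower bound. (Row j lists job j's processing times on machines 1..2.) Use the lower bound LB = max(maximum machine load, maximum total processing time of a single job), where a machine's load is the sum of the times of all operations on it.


Machine loads:
  Machine 1: 9 + 8 + 7 + 1 = 25
  Machine 2: 4 + 7 + 7 + 4 = 22
Max machine load = 25
Job totals:
  Job 1: 13
  Job 2: 15
  Job 3: 14
  Job 4: 5
Max job total = 15
Lower bound = max(25, 15) = 25

25


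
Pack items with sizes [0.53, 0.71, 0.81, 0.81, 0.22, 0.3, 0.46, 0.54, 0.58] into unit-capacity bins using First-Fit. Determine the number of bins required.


Place items sequentially using First-Fit:
  Item 0.53 -> new Bin 1
  Item 0.71 -> new Bin 2
  Item 0.81 -> new Bin 3
  Item 0.81 -> new Bin 4
  Item 0.22 -> Bin 1 (now 0.75)
  Item 0.3 -> new Bin 5
  Item 0.46 -> Bin 5 (now 0.76)
  Item 0.54 -> new Bin 6
  Item 0.58 -> new Bin 7
Total bins used = 7

7


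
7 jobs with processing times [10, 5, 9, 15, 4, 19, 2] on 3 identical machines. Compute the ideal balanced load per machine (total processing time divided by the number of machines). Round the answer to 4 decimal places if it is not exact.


Total processing time = 10 + 5 + 9 + 15 + 4 + 19 + 2 = 64
Number of machines = 3
Ideal balanced load = 64 / 3 = 21.3333

21.3333


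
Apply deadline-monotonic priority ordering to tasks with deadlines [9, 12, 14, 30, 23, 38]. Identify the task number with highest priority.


Sort tasks by relative deadline (ascending):
  Task 1: deadline = 9
  Task 2: deadline = 12
  Task 3: deadline = 14
  Task 5: deadline = 23
  Task 4: deadline = 30
  Task 6: deadline = 38
Priority order (highest first): [1, 2, 3, 5, 4, 6]
Highest priority task = 1

1


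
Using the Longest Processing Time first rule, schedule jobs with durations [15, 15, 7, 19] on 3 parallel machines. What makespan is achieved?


Sort jobs in decreasing order (LPT): [19, 15, 15, 7]
Assign each job to the least loaded machine:
  Machine 1: jobs [19], load = 19
  Machine 2: jobs [15, 7], load = 22
  Machine 3: jobs [15], load = 15
Makespan = max load = 22

22


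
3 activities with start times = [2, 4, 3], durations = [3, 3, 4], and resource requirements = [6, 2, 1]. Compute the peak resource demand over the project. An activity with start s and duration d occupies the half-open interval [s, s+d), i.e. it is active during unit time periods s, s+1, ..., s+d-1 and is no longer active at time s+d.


Each activity i is active on [start_i, start_i + duration_i).
Compute total resource usage per time slot:
  t=0: active resources = [], total = 0
  t=1: active resources = [], total = 0
  t=2: active resources = [6], total = 6
  t=3: active resources = [6, 1], total = 7
  t=4: active resources = [6, 2, 1], total = 9
  t=5: active resources = [2, 1], total = 3
  t=6: active resources = [2, 1], total = 3
Peak resource demand = 9

9


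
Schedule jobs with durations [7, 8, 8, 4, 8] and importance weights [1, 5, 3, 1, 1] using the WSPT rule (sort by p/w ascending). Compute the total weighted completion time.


Compute p/w ratios and sort ascending (WSPT): [(8, 5), (8, 3), (4, 1), (7, 1), (8, 1)]
Compute weighted completion times:
  Job (p=8,w=5): C=8, w*C=5*8=40
  Job (p=8,w=3): C=16, w*C=3*16=48
  Job (p=4,w=1): C=20, w*C=1*20=20
  Job (p=7,w=1): C=27, w*C=1*27=27
  Job (p=8,w=1): C=35, w*C=1*35=35
Total weighted completion time = 170

170


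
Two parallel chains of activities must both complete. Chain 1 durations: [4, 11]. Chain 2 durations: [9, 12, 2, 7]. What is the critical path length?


Path A total = 4 + 11 = 15
Path B total = 9 + 12 + 2 + 7 = 30
Critical path = longest path = max(15, 30) = 30

30


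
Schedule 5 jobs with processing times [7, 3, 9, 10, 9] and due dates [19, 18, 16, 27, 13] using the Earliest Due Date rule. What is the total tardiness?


Sort by due date (EDD order): [(9, 13), (9, 16), (3, 18), (7, 19), (10, 27)]
Compute completion times and tardiness:
  Job 1: p=9, d=13, C=9, tardiness=max(0,9-13)=0
  Job 2: p=9, d=16, C=18, tardiness=max(0,18-16)=2
  Job 3: p=3, d=18, C=21, tardiness=max(0,21-18)=3
  Job 4: p=7, d=19, C=28, tardiness=max(0,28-19)=9
  Job 5: p=10, d=27, C=38, tardiness=max(0,38-27)=11
Total tardiness = 25

25


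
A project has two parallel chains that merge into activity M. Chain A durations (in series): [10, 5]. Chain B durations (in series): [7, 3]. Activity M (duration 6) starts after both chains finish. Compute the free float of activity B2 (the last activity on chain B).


ES(B2) = sum of predecessors on chain B = 7
EF(B2) = ES + duration = 7 + 3 = 10
Successor of B2 is M. ES(M) = max(sum(A), sum(B)) = max(15, 10) = 15
Free float = ES(successor) - EF(current) = 15 - 10 = 5

5


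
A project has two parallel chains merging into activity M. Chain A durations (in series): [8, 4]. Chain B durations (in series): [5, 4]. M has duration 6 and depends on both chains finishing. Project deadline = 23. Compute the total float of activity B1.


Forward pass: ES(B1) = sum of predecessors on chain B = 0
EF = ES + duration = 0 + 5 = 5
Backward pass: LF(M) = deadline = 23; LS(M) = 23 - 6 = 17
LF(B1) = LS(M) - sum(successors on chain B) = 17 - 4 = 13
LS = LF - duration = 13 - 5 = 8
Total float = LS - ES = 8 - 0 = 8

8


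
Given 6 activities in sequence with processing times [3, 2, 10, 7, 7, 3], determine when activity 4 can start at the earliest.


Activity 4 starts after activities 1 through 3 complete.
Predecessor durations: [3, 2, 10]
ES = 3 + 2 + 10 = 15

15


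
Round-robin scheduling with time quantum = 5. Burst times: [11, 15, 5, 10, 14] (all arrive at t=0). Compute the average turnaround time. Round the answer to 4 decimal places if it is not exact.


Time quantum = 5
Execution trace:
  J1 runs 5 units, time = 5
  J2 runs 5 units, time = 10
  J3 runs 5 units, time = 15
  J4 runs 5 units, time = 20
  J5 runs 5 units, time = 25
  J1 runs 5 units, time = 30
  J2 runs 5 units, time = 35
  J4 runs 5 units, time = 40
  J5 runs 5 units, time = 45
  J1 runs 1 units, time = 46
  J2 runs 5 units, time = 51
  J5 runs 4 units, time = 55
Finish times: [46, 51, 15, 40, 55]
Average turnaround = 207/5 = 41.4

41.4


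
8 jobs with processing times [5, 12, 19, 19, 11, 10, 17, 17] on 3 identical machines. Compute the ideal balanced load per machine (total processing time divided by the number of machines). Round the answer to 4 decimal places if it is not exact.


Total processing time = 5 + 12 + 19 + 19 + 11 + 10 + 17 + 17 = 110
Number of machines = 3
Ideal balanced load = 110 / 3 = 36.6667

36.6667


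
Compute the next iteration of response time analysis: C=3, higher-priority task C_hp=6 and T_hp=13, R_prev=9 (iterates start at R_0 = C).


R_next = C + ceil(R_prev / T_hp) * C_hp
ceil(9 / 13) = ceil(0.6923) = 1
Interference = 1 * 6 = 6
R_next = 3 + 6 = 9
R_next = R_prev, so the iteration has converged (response time = 9).

9


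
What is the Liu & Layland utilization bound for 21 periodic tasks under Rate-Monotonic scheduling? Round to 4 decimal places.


Compute 2^(1/21) = 1.0335577830
Subtract 1: 1.0335577830 - 1 = 0.0335577830
Multiply by n: 21 * 0.0335577830 = 0.7047134430
Round to 4 dp: 0.7047

0.7047


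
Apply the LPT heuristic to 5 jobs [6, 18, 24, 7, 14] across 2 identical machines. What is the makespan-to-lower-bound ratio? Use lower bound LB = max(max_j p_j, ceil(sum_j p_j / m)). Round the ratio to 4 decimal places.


LPT order: [24, 18, 14, 7, 6]
Machine loads after assignment: [37, 32]
LPT makespan = 37
Lower bound = max(max_job, ceil(total/2)) = max(24, 35) = 35
Ratio = 37 / 35 = 1.0571

1.0571


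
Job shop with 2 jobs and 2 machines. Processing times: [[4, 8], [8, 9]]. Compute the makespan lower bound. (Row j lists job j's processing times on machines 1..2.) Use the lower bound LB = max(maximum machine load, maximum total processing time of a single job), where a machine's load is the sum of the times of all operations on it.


Machine loads:
  Machine 1: 4 + 8 = 12
  Machine 2: 8 + 9 = 17
Max machine load = 17
Job totals:
  Job 1: 12
  Job 2: 17
Max job total = 17
Lower bound = max(17, 17) = 17

17


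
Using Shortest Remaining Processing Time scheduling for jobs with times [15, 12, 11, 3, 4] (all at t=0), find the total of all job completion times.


Since all jobs arrive at t=0, SRPT equals SPT ordering.
SPT order: [3, 4, 11, 12, 15]
Completion times:
  Job 1: p=3, C=3
  Job 2: p=4, C=7
  Job 3: p=11, C=18
  Job 4: p=12, C=30
  Job 5: p=15, C=45
Total completion time = 3 + 7 + 18 + 30 + 45 = 103

103


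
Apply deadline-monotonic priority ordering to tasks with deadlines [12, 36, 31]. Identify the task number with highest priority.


Sort tasks by relative deadline (ascending):
  Task 1: deadline = 12
  Task 3: deadline = 31
  Task 2: deadline = 36
Priority order (highest first): [1, 3, 2]
Highest priority task = 1

1


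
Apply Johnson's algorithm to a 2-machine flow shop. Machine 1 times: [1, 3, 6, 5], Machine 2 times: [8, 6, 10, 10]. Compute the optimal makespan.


Apply Johnson's rule:
  Group 1 (a <= b): [(1, 1, 8), (2, 3, 6), (4, 5, 10), (3, 6, 10)]
  Group 2 (a > b): []
Optimal job order: [1, 2, 4, 3]
Schedule:
  Job 1: M1 done at 1, M2 done at 9
  Job 2: M1 done at 4, M2 done at 15
  Job 4: M1 done at 9, M2 done at 25
  Job 3: M1 done at 15, M2 done at 35
Makespan = 35

35


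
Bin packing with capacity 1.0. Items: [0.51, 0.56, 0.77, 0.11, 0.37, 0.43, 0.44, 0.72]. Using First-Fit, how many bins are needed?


Place items sequentially using First-Fit:
  Item 0.51 -> new Bin 1
  Item 0.56 -> new Bin 2
  Item 0.77 -> new Bin 3
  Item 0.11 -> Bin 1 (now 0.62)
  Item 0.37 -> Bin 1 (now 0.99)
  Item 0.43 -> Bin 2 (now 0.99)
  Item 0.44 -> new Bin 4
  Item 0.72 -> new Bin 5
Total bins used = 5

5
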